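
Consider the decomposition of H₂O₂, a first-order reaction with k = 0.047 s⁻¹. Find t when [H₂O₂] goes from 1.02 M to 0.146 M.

41.36 s

Step 1: For first-order: t = ln([H₂O₂]₀/[H₂O₂])/k
Step 2: t = ln(1.02/0.146)/0.047
Step 3: t = ln(6.986)/0.047
Step 4: t = 1.944/0.047 = 41.36 s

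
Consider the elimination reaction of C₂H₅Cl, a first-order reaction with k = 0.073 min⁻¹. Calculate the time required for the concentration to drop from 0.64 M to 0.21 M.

15.27 min

Step 1: For first-order: t = ln([C₂H₅Cl]₀/[C₂H₅Cl])/k
Step 2: t = ln(0.64/0.21)/0.073
Step 3: t = ln(3.048)/0.073
Step 4: t = 1.114/0.073 = 15.27 min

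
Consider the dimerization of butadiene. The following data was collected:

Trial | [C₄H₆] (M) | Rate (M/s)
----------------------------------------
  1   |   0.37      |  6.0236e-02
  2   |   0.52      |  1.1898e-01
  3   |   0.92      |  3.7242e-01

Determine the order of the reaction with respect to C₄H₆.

second order (2)

Step 1: Compare trials to find order n where rate₂/rate₁ = ([C₄H₆]₂/[C₄H₆]₁)^n
Step 2: rate₂/rate₁ = 1.1898e-01/6.0236e-02 = 1.975
Step 3: [C₄H₆]₂/[C₄H₆]₁ = 0.52/0.37 = 1.405
Step 4: n = ln(1.975)/ln(1.405) = 2.00 ≈ 2
Step 5: The reaction is second order in C₄H₆.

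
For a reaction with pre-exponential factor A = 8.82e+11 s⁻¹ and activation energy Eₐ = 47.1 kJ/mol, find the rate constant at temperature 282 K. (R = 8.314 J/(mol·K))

1.66e+03 s⁻¹

Step 1: Use the Arrhenius equation: k = A × exp(-Eₐ/RT)
Step 2: Convert Eₐ to J/mol: 47.1 kJ/mol = 47100 J/mol
Step 3: Calculate the exponent: -Eₐ/(RT) = -47100/(8.314 × 282) = -20.08916
Step 4: k = 8.82e+11 × exp(-20.08916)
Step 5: k = 8.82e+11 × 1.88534e-09 = 1.6629e+03 s⁻¹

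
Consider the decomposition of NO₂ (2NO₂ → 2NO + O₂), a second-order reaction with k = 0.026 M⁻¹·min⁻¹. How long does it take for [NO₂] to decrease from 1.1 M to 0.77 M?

14.99 min

Step 1: For second-order: t = (1/[NO₂] - 1/[NO₂]₀)/k
Step 2: t = (1/0.77 - 1/1.1)/0.026
Step 3: t = (1.299 - 0.9091)/0.026
Step 4: t = 0.3896/0.026 = 14.99 min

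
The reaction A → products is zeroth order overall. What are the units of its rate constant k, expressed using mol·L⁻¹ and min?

mol·L⁻¹·min⁻¹

Step 1: For overall order n, rate = k × (concentration)^n.
Step 2: Rate has units mol·L⁻¹·min⁻¹; concentration term has units (mol·L⁻¹)^0.
Step 3: k = rate / (concentration)^n, so units of k = (mol·L⁻¹)^(1-0)·min⁻¹ = mol·L⁻¹·min⁻¹.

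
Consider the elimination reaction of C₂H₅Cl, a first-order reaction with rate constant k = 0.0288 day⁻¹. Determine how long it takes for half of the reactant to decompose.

24.07 day

Step 1: For a first-order reaction, t₁/₂ = ln(2)/k
Step 2: t₁/₂ = ln(2)/0.0288
Step 3: t₁/₂ = 0.6931/0.0288 = 24.07 day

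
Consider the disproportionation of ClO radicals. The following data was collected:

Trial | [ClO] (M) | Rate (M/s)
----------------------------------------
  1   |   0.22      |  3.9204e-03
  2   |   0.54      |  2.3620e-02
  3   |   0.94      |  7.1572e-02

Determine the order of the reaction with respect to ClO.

second order (2)

Step 1: Compare trials to find order n where rate₂/rate₁ = ([ClO]₂/[ClO]₁)^n
Step 2: rate₂/rate₁ = 2.3620e-02/3.9204e-03 = 6.025
Step 3: [ClO]₂/[ClO]₁ = 0.54/0.22 = 2.455
Step 4: n = ln(6.025)/ln(2.455) = 2.00 ≈ 2
Step 5: The reaction is second order in ClO.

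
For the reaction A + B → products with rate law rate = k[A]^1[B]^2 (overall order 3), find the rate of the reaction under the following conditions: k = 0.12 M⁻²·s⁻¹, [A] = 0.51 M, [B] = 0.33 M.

0.006665 M/s

Step 1: The rate law is rate = k[A]^1[B]^2, overall order = 1+2 = 3
Step 2: Substitute values: rate = 0.12 × (0.51)^1 × (0.33)^2
Step 3: rate = 0.12 × 0.51 × 0.1089 = 0.00666468 M/s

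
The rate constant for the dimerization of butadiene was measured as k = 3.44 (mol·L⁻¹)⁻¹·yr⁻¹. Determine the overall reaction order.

second order (2)

Step 1: The units of k for an nth-order reaction are (concentration)^(1-n)·(time)⁻¹.
Step 2: Here k has units (mol·L⁻¹)⁻¹·yr⁻¹, so the concentration exponent is -1.
Step 3: 1 - n = -1 ⇒ n = 2. The reaction is second order.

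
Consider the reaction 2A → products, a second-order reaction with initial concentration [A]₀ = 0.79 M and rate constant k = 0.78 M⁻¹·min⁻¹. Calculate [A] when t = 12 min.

0.09411 M

Step 1: For a second-order reaction: 1/[A] = 1/[A]₀ + kt
Step 2: 1/[A] = 1/0.79 + 0.78 × 12
Step 3: 1/[A] = 1.266 + 9.36 = 10.63
Step 4: [A] = 1/10.63 = 0.09411 M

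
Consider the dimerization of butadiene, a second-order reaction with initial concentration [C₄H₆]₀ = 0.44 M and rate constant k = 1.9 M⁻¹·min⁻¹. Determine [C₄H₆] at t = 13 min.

0.03707 M

Step 1: For a second-order reaction: 1/[C₄H₆] = 1/[C₄H₆]₀ + kt
Step 2: 1/[C₄H₆] = 1/0.44 + 1.9 × 13
Step 3: 1/[C₄H₆] = 2.273 + 24.7 = 26.97
Step 4: [C₄H₆] = 1/26.97 = 0.03707 M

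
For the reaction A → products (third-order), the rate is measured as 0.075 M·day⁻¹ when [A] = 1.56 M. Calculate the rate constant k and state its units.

0.01976 M⁻²·day⁻¹

Step 1: rate = k[A]^3, so k = rate / [A]^3.
Step 2: k = 0.075 / (1.56)^3 = 0.075 / 3.796.
Step 3: k = 0.01976 M⁻²·day⁻¹.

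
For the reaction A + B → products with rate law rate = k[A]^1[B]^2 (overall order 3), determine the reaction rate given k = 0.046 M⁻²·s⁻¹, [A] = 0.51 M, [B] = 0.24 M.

0.001351 M/s

Step 1: The rate law is rate = k[A]^1[B]^2, overall order = 1+2 = 3
Step 2: Substitute values: rate = 0.046 × (0.51)^1 × (0.24)^2
Step 3: rate = 0.046 × 0.51 × 0.0576 = 0.0013513 M/s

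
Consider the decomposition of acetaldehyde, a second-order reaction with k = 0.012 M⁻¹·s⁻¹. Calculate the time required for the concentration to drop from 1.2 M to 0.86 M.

27.45 s

Step 1: For second-order: t = (1/[CH₃CHO] - 1/[CH₃CHO]₀)/k
Step 2: t = (1/0.86 - 1/1.2)/0.012
Step 3: t = (1.163 - 0.8333)/0.012
Step 4: t = 0.3295/0.012 = 27.45 s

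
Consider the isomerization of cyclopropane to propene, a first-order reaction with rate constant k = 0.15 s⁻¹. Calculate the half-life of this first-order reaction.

4.621 s

Step 1: For a first-order reaction, t₁/₂ = ln(2)/k
Step 2: t₁/₂ = ln(2)/0.15
Step 3: t₁/₂ = 0.6931/0.15 = 4.621 s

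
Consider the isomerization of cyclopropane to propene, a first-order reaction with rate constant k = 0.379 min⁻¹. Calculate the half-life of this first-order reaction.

1.829 min

Step 1: For a first-order reaction, t₁/₂ = ln(2)/k
Step 2: t₁/₂ = ln(2)/0.379
Step 3: t₁/₂ = 0.6931/0.379 = 1.829 min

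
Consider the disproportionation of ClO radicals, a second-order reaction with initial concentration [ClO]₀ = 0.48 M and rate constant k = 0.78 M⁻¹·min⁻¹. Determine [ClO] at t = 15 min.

0.07255 M

Step 1: For a second-order reaction: 1/[ClO] = 1/[ClO]₀ + kt
Step 2: 1/[ClO] = 1/0.48 + 0.78 × 15
Step 3: 1/[ClO] = 2.083 + 11.7 = 13.78
Step 4: [ClO] = 1/13.78 = 0.07255 M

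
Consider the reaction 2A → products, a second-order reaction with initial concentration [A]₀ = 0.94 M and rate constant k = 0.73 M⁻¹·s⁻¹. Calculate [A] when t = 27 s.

0.04814 M

Step 1: For a second-order reaction: 1/[A] = 1/[A]₀ + kt
Step 2: 1/[A] = 1/0.94 + 0.73 × 27
Step 3: 1/[A] = 1.064 + 19.71 = 20.77
Step 4: [A] = 1/20.77 = 0.04814 M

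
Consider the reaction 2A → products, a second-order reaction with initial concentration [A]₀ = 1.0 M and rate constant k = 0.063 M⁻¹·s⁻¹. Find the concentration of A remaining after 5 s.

0.7605 M

Step 1: For a second-order reaction: 1/[A] = 1/[A]₀ + kt
Step 2: 1/[A] = 1/1.0 + 0.063 × 5
Step 3: 1/[A] = 1 + 0.315 = 1.315
Step 4: [A] = 1/1.315 = 0.7605 M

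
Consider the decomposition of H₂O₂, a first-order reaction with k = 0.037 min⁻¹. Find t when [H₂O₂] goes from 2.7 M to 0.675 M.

37.47 min

Step 1: For first-order: t = ln([H₂O₂]₀/[H₂O₂])/k
Step 2: t = ln(2.7/0.675)/0.037
Step 3: t = ln(4)/0.037
Step 4: t = 1.386/0.037 = 37.47 min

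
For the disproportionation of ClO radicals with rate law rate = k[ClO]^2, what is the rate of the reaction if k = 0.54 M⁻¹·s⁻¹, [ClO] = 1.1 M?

0.6534 M/s

Step 1: Identify the rate law: rate = k[ClO]^2
Step 2: Substitute values: rate = 0.54 × (1.1)^2
Step 3: Calculate: rate = 0.54 × 1.21 = 0.6534 M/s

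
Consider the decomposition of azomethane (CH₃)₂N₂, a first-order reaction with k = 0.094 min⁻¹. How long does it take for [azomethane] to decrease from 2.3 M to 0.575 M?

14.75 min

Step 1: For first-order: t = ln([azomethane]₀/[azomethane])/k
Step 2: t = ln(2.3/0.575)/0.094
Step 3: t = ln(4)/0.094
Step 4: t = 1.386/0.094 = 14.75 min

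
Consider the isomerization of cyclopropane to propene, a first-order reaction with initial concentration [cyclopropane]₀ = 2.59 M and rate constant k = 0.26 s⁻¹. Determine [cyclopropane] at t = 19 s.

0.01853 M

Step 1: For a first-order reaction: [cyclopropane] = [cyclopropane]₀ × e^(-kt)
Step 2: [cyclopropane] = 2.59 × e^(-0.26 × 19)
Step 3: [cyclopropane] = 2.59 × e^(-4.94)
Step 4: [cyclopropane] = 2.59 × 0.0071546 = 0.01853 M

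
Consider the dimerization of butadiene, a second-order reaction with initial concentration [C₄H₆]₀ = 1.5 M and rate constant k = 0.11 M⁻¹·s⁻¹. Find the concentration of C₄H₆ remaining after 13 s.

0.4769 M

Step 1: For a second-order reaction: 1/[C₄H₆] = 1/[C₄H₆]₀ + kt
Step 2: 1/[C₄H₆] = 1/1.5 + 0.11 × 13
Step 3: 1/[C₄H₆] = 0.6667 + 1.43 = 2.097
Step 4: [C₄H₆] = 1/2.097 = 0.4769 M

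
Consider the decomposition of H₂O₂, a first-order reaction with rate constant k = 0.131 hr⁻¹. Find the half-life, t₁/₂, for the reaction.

5.291 hr

Step 1: For a first-order reaction, t₁/₂ = ln(2)/k
Step 2: t₁/₂ = ln(2)/0.131
Step 3: t₁/₂ = 0.6931/0.131 = 5.291 hr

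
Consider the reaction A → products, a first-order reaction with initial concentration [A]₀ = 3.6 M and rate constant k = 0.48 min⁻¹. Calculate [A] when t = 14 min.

0.004344 M

Step 1: For a first-order reaction: [A] = [A]₀ × e^(-kt)
Step 2: [A] = 3.6 × e^(-0.48 × 14)
Step 3: [A] = 3.6 × e^(-6.72)
Step 4: [A] = 3.6 × 0.00120654 = 0.004344 M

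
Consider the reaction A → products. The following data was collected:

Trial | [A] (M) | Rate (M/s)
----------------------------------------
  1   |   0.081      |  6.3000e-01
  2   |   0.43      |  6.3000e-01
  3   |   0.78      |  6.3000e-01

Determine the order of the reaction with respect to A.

zeroth order (0)

Step 1: Compare trials - when concentration changes, rate stays constant.
Step 2: rate₂/rate₁ = 6.3000e-01/6.3000e-01 = 1
Step 3: [A]₂/[A]₁ = 0.43/0.081 = 5.309
Step 4: Since rate ratio ≈ (conc ratio)^0, the reaction is zeroth order.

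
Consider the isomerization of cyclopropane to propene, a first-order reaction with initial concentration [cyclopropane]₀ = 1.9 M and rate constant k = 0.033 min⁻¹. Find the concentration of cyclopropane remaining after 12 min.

1.279 M

Step 1: For a first-order reaction: [cyclopropane] = [cyclopropane]₀ × e^(-kt)
Step 2: [cyclopropane] = 1.9 × e^(-0.033 × 12)
Step 3: [cyclopropane] = 1.9 × e^(-0.396)
Step 4: [cyclopropane] = 1.9 × 0.673007 = 1.279 M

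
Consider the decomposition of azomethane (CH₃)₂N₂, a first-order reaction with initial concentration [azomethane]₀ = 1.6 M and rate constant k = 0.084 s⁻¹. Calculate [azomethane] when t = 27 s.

0.1656 M

Step 1: For a first-order reaction: [azomethane] = [azomethane]₀ × e^(-kt)
Step 2: [azomethane] = 1.6 × e^(-0.084 × 27)
Step 3: [azomethane] = 1.6 × e^(-2.268)
Step 4: [azomethane] = 1.6 × 0.103519 = 0.1656 M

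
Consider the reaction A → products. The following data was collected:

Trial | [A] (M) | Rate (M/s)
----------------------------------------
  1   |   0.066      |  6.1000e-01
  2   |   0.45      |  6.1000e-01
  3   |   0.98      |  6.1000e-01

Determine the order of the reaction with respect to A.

zeroth order (0)

Step 1: Compare trials - when concentration changes, rate stays constant.
Step 2: rate₂/rate₁ = 6.1000e-01/6.1000e-01 = 1
Step 3: [A]₂/[A]₁ = 0.45/0.066 = 6.818
Step 4: Since rate ratio ≈ (conc ratio)^0, the reaction is zeroth order.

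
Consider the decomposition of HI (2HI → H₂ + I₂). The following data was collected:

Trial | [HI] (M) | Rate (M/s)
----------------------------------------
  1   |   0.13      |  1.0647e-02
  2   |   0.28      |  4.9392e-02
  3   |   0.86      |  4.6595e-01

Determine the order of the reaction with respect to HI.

second order (2)

Step 1: Compare trials to find order n where rate₂/rate₁ = ([HI]₂/[HI]₁)^n
Step 2: rate₂/rate₁ = 4.9392e-02/1.0647e-02 = 4.639
Step 3: [HI]₂/[HI]₁ = 0.28/0.13 = 2.154
Step 4: n = ln(4.639)/ln(2.154) = 2.00 ≈ 2
Step 5: The reaction is second order in HI.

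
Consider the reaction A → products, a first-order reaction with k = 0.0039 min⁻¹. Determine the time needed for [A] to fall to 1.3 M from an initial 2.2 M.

134.9 min

Step 1: For first-order: t = ln([A]₀/[A])/k
Step 2: t = ln(2.2/1.3)/0.0039
Step 3: t = ln(1.692)/0.0039
Step 4: t = 0.5261/0.0039 = 134.9 min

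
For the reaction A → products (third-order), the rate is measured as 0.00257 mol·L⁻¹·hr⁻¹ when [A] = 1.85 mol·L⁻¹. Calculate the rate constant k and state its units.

0.0004059 (mol·L⁻¹)⁻²·hr⁻¹

Step 1: rate = k[A]^3, so k = rate / [A]^3.
Step 2: k = 0.00257 / (1.85)^3 = 0.00257 / 6.332.
Step 3: k = 0.0004059 (mol·L⁻¹)⁻²·hr⁻¹.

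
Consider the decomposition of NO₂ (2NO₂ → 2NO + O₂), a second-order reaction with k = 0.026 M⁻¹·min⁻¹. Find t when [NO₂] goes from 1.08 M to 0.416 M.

56.84 min

Step 1: For second-order: t = (1/[NO₂] - 1/[NO₂]₀)/k
Step 2: t = (1/0.416 - 1/1.08)/0.026
Step 3: t = (2.404 - 0.9259)/0.026
Step 4: t = 1.478/0.026 = 56.84 min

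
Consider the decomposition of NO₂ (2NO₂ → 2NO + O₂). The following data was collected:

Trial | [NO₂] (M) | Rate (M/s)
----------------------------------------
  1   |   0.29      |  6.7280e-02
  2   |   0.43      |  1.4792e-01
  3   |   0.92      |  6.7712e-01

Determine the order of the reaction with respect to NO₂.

second order (2)

Step 1: Compare trials to find order n where rate₂/rate₁ = ([NO₂]₂/[NO₂]₁)^n
Step 2: rate₂/rate₁ = 1.4792e-01/6.7280e-02 = 2.199
Step 3: [NO₂]₂/[NO₂]₁ = 0.43/0.29 = 1.483
Step 4: n = ln(2.199)/ln(1.483) = 2.00 ≈ 2
Step 5: The reaction is second order in NO₂.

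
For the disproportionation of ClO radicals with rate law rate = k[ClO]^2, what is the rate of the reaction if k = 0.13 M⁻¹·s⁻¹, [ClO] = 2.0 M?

0.52 M/s

Step 1: Identify the rate law: rate = k[ClO]^2
Step 2: Substitute values: rate = 0.13 × (2.0)^2
Step 3: Calculate: rate = 0.13 × 4 = 0.52 M/s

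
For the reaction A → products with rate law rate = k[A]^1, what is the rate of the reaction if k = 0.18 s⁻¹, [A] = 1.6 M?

0.288 M/s

Step 1: Identify the rate law: rate = k[A]^1
Step 2: Substitute values: rate = 0.18 × (1.6)^1
Step 3: Calculate: rate = 0.18 × 1.6 = 0.288 M/s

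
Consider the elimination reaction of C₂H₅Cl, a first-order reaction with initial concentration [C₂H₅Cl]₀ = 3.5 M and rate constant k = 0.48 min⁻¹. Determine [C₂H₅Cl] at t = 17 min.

0.001001 M

Step 1: For a first-order reaction: [C₂H₅Cl] = [C₂H₅Cl]₀ × e^(-kt)
Step 2: [C₂H₅Cl] = 3.5 × e^(-0.48 × 17)
Step 3: [C₂H₅Cl] = 3.5 × e^(-8.16)
Step 4: [C₂H₅Cl] = 3.5 × 0.000285862 = 0.001001 M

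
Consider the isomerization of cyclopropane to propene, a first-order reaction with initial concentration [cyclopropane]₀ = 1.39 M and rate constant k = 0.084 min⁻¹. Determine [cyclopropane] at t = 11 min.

0.5517 M

Step 1: For a first-order reaction: [cyclopropane] = [cyclopropane]₀ × e^(-kt)
Step 2: [cyclopropane] = 1.39 × e^(-0.084 × 11)
Step 3: [cyclopropane] = 1.39 × e^(-0.924)
Step 4: [cyclopropane] = 1.39 × 0.396928 = 0.5517 M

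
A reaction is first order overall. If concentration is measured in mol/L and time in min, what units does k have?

min⁻¹

Step 1: For overall order n, rate = k × (concentration)^n.
Step 2: Rate has units mol/L·min⁻¹; concentration term has units (mol/L)^1.
Step 3: k = rate / (concentration)^n, so units of k = (mol/L)^(1-1)·min⁻¹ = min⁻¹.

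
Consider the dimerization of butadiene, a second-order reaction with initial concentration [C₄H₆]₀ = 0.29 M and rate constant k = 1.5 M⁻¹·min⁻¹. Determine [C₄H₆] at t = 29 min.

0.0213 M

Step 1: For a second-order reaction: 1/[C₄H₆] = 1/[C₄H₆]₀ + kt
Step 2: 1/[C₄H₆] = 1/0.29 + 1.5 × 29
Step 3: 1/[C₄H₆] = 3.448 + 43.5 = 46.95
Step 4: [C₄H₆] = 1/46.95 = 0.0213 M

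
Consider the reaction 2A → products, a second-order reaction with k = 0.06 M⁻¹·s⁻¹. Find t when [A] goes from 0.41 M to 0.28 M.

18.87 s

Step 1: For second-order: t = (1/[A] - 1/[A]₀)/k
Step 2: t = (1/0.28 - 1/0.41)/0.06
Step 3: t = (3.571 - 2.439)/0.06
Step 4: t = 1.132/0.06 = 18.87 s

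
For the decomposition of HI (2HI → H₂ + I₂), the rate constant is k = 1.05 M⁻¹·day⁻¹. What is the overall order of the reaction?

second order (2)

Step 1: The units of k for an nth-order reaction are (concentration)^(1-n)·(time)⁻¹.
Step 2: Here k has units M⁻¹·day⁻¹, so the concentration exponent is -1.
Step 3: 1 - n = -1 ⇒ n = 2. The reaction is second order.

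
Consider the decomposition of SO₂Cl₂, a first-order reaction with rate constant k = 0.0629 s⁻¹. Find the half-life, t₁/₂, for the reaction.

11.02 s

Step 1: For a first-order reaction, t₁/₂ = ln(2)/k
Step 2: t₁/₂ = ln(2)/0.0629
Step 3: t₁/₂ = 0.6931/0.0629 = 11.02 s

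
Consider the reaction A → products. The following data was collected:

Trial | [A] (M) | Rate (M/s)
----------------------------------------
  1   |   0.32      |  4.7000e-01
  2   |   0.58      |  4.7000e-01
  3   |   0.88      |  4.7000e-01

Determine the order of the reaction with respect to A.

zeroth order (0)

Step 1: Compare trials - when concentration changes, rate stays constant.
Step 2: rate₂/rate₁ = 4.7000e-01/4.7000e-01 = 1
Step 3: [A]₂/[A]₁ = 0.58/0.32 = 1.812
Step 4: Since rate ratio ≈ (conc ratio)^0, the reaction is zeroth order.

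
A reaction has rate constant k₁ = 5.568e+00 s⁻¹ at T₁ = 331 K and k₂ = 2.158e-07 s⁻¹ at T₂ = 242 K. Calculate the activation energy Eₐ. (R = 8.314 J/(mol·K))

127.7 kJ/mol

Step 1: Use the two-temperature Arrhenius form: ln(k₂/k₁) = -Eₐ/R × (1/T₂ - 1/T₁)
Step 2: ln(k₂/k₁) = ln(2.158e-07/5.568e+00) = ln(3.87572e-08) = -17.0659
Step 3: 1/T₂ - 1/T₁ = 1/242 - 1/331 = 1.111083e-03 K⁻¹
Step 4: Eₐ = -R × ln(k₂/k₁) / (1/T₂ - 1/T₁) = -8.314 × -17.0659 / 1.111083e-03
Step 5: Eₐ = 1.2770e+05 J/mol = 127.7 kJ/mol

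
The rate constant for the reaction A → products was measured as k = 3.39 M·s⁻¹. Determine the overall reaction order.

zeroth order (0)

Step 1: The units of k for an nth-order reaction are (concentration)^(1-n)·(time)⁻¹.
Step 2: Here k has units M·s⁻¹, so the concentration exponent is 1.
Step 3: 1 - n = 1 ⇒ n = 0. The reaction is zeroth order.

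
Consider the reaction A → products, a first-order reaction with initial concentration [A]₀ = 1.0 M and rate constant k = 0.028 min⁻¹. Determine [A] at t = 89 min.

0.08274 M

Step 1: For a first-order reaction: [A] = [A]₀ × e^(-kt)
Step 2: [A] = 1.0 × e^(-0.028 × 89)
Step 3: [A] = 1.0 × e^(-2.492)
Step 4: [A] = 1.0 × 0.0827443 = 0.08274 M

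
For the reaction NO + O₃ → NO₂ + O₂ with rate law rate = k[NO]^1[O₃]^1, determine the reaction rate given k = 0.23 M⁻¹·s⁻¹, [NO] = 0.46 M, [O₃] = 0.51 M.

0.05396 M/s

Step 1: The rate law is rate = k[NO]^1[O₃]^1
Step 2: Substitute: rate = 0.23 × (0.46)^1 × (0.51)^1
Step 3: rate = 0.23 × 0.46 × 0.51 = 0.053958 M/s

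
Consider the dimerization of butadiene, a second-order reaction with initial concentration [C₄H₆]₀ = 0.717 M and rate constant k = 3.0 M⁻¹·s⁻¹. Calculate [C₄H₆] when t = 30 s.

0.01094 M

Step 1: For a second-order reaction: 1/[C₄H₆] = 1/[C₄H₆]₀ + kt
Step 2: 1/[C₄H₆] = 1/0.717 + 3.0 × 30
Step 3: 1/[C₄H₆] = 1.395 + 90 = 91.39
Step 4: [C₄H₆] = 1/91.39 = 0.01094 M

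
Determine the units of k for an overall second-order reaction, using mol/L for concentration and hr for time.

(mol/L)⁻¹·hr⁻¹

Step 1: For overall order n, rate = k × (concentration)^n.
Step 2: Rate has units mol/L·hr⁻¹; concentration term has units (mol/L)^2.
Step 3: k = rate / (concentration)^n, so units of k = (mol/L)^(1-2)·hr⁻¹ = (mol/L)⁻¹·hr⁻¹.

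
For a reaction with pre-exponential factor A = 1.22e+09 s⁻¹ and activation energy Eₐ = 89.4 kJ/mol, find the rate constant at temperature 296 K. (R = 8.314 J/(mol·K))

2.04e-07 s⁻¹

Step 1: Use the Arrhenius equation: k = A × exp(-Eₐ/RT)
Step 2: Convert Eₐ to J/mol: 89.4 kJ/mol = 89400 J/mol
Step 3: Calculate the exponent: -Eₐ/(RT) = -89400/(8.314 × 296) = -36.32752
Step 4: k = 1.22e+09 × exp(-36.32752)
Step 5: k = 1.22e+09 × 1.67170e-16 = 2.0395e-07 s⁻¹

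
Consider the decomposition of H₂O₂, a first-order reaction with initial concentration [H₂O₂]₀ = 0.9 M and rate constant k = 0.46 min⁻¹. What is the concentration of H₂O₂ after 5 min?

0.09023 M

Step 1: For a first-order reaction: [H₂O₂] = [H₂O₂]₀ × e^(-kt)
Step 2: [H₂O₂] = 0.9 × e^(-0.46 × 5)
Step 3: [H₂O₂] = 0.9 × e^(-2.3)
Step 4: [H₂O₂] = 0.9 × 0.100259 = 0.09023 M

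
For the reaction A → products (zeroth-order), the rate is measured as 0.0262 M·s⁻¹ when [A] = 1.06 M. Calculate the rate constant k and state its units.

0.0262 M·s⁻¹

Step 1: For a zeroth-order reaction, rate = k (independent of concentration).
Step 2: k = rate = 0.0262 M·s⁻¹.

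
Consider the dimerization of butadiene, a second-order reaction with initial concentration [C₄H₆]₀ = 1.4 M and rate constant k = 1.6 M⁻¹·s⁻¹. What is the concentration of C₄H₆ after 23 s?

0.02666 M

Step 1: For a second-order reaction: 1/[C₄H₆] = 1/[C₄H₆]₀ + kt
Step 2: 1/[C₄H₆] = 1/1.4 + 1.6 × 23
Step 3: 1/[C₄H₆] = 0.7143 + 36.8 = 37.51
Step 4: [C₄H₆] = 1/37.51 = 0.02666 M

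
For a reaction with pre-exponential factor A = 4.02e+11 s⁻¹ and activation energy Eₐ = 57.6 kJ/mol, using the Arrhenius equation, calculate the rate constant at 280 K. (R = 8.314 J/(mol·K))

7.22e+00 s⁻¹

Step 1: Use the Arrhenius equation: k = A × exp(-Eₐ/RT)
Step 2: Convert Eₐ to J/mol: 57.6 kJ/mol = 57600 J/mol
Step 3: Calculate the exponent: -Eₐ/(RT) = -57600/(8.314 × 280) = -24.74312
Step 4: k = 4.02e+11 × exp(-24.74312)
Step 5: k = 4.02e+11 × 1.79556e-11 = 7.2182e+00 s⁻¹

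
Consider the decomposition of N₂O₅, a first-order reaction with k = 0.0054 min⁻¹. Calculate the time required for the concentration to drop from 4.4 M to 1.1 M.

256.7 min

Step 1: For first-order: t = ln([N₂O₅]₀/[N₂O₅])/k
Step 2: t = ln(4.4/1.1)/0.0054
Step 3: t = ln(4)/0.0054
Step 4: t = 1.386/0.0054 = 256.7 min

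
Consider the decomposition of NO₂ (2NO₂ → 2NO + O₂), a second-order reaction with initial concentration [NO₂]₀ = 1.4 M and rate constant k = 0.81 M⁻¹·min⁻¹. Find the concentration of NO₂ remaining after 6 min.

0.1794 M

Step 1: For a second-order reaction: 1/[NO₂] = 1/[NO₂]₀ + kt
Step 2: 1/[NO₂] = 1/1.4 + 0.81 × 6
Step 3: 1/[NO₂] = 0.7143 + 4.86 = 5.574
Step 4: [NO₂] = 1/5.574 = 0.1794 M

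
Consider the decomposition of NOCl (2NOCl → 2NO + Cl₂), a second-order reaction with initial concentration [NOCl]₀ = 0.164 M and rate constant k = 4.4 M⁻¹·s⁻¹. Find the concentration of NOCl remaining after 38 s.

0.00577 M

Step 1: For a second-order reaction: 1/[NOCl] = 1/[NOCl]₀ + kt
Step 2: 1/[NOCl] = 1/0.164 + 4.4 × 38
Step 3: 1/[NOCl] = 6.098 + 167.2 = 173.3
Step 4: [NOCl] = 1/173.3 = 0.00577 M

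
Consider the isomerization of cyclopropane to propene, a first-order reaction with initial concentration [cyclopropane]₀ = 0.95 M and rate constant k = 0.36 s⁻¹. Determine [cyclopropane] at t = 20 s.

0.0007093 M

Step 1: For a first-order reaction: [cyclopropane] = [cyclopropane]₀ × e^(-kt)
Step 2: [cyclopropane] = 0.95 × e^(-0.36 × 20)
Step 3: [cyclopropane] = 0.95 × e^(-7.2)
Step 4: [cyclopropane] = 0.95 × 0.000746586 = 0.0007093 M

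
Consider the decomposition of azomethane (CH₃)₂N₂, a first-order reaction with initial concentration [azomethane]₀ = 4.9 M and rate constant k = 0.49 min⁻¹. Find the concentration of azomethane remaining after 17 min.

0.001182 M

Step 1: For a first-order reaction: [azomethane] = [azomethane]₀ × e^(-kt)
Step 2: [azomethane] = 4.9 × e^(-0.49 × 17)
Step 3: [azomethane] = 4.9 × e^(-8.33)
Step 4: [azomethane] = 4.9 × 0.000241172 = 0.001182 M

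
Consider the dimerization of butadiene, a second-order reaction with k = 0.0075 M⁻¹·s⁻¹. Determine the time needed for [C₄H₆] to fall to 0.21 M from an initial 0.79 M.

466.1 s

Step 1: For second-order: t = (1/[C₄H₆] - 1/[C₄H₆]₀)/k
Step 2: t = (1/0.21 - 1/0.79)/0.0075
Step 3: t = (4.762 - 1.266)/0.0075
Step 4: t = 3.496/0.0075 = 466.1 s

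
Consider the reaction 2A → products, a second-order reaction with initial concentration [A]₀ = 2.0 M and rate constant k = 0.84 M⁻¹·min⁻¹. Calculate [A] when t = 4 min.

0.2591 M

Step 1: For a second-order reaction: 1/[A] = 1/[A]₀ + kt
Step 2: 1/[A] = 1/2.0 + 0.84 × 4
Step 3: 1/[A] = 0.5 + 3.36 = 3.86
Step 4: [A] = 1/3.86 = 0.2591 M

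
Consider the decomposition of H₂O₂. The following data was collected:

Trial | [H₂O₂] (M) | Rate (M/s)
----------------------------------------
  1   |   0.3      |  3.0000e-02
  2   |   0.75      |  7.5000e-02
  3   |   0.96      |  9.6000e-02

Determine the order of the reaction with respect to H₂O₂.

first order (1)

Step 1: Compare trials to find order n where rate₂/rate₁ = ([H₂O₂]₂/[H₂O₂]₁)^n
Step 2: rate₂/rate₁ = 7.5000e-02/3.0000e-02 = 2.5
Step 3: [H₂O₂]₂/[H₂O₂]₁ = 0.75/0.3 = 2.5
Step 4: n = ln(2.5)/ln(2.5) = 1.00 ≈ 1
Step 5: The reaction is first order in H₂O₂.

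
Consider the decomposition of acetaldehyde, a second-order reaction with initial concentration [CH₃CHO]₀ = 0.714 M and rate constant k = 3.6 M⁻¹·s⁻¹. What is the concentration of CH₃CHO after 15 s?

0.01805 M

Step 1: For a second-order reaction: 1/[CH₃CHO] = 1/[CH₃CHO]₀ + kt
Step 2: 1/[CH₃CHO] = 1/0.714 + 3.6 × 15
Step 3: 1/[CH₃CHO] = 1.401 + 54 = 55.4
Step 4: [CH₃CHO] = 1/55.4 = 0.01805 M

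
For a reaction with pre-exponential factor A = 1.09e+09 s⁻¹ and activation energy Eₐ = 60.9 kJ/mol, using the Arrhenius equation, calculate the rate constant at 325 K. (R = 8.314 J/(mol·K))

1.77e-01 s⁻¹

Step 1: Use the Arrhenius equation: k = A × exp(-Eₐ/RT)
Step 2: Convert Eₐ to J/mol: 60.9 kJ/mol = 60900 J/mol
Step 3: Calculate the exponent: -Eₐ/(RT) = -60900/(8.314 × 325) = -22.53844
Step 4: k = 1.09e+09 × exp(-22.53844)
Step 5: k = 1.09e+09 × 1.62810e-10 = 1.7746e-01 s⁻¹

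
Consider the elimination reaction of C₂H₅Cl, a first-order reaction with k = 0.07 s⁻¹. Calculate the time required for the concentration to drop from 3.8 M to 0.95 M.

19.8 s

Step 1: For first-order: t = ln([C₂H₅Cl]₀/[C₂H₅Cl])/k
Step 2: t = ln(3.8/0.95)/0.07
Step 3: t = ln(4)/0.07
Step 4: t = 1.386/0.07 = 19.8 s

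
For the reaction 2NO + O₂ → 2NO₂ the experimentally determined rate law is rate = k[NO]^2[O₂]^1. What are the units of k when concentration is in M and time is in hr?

M⁻²·hr⁻¹

Step 1: Overall order = 2 + 1 = 3.
Step 2: rate has units M·hr⁻¹; [NO]^2[O₂]^1 has units M^3.
Step 3: k = rate/([NO]^2[O₂]^1), so units of k = M^(1-3)·hr⁻¹ = M⁻²·hr⁻¹.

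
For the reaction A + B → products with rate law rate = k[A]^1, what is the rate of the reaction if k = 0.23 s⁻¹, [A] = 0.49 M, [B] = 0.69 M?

0.1127 M/s

Step 1: The rate law is rate = k[A]^1
Step 2: Note that the rate does not depend on [B] (zero order in B).
Step 3: rate = 0.23 × (0.49)^1 = 0.1127 M/s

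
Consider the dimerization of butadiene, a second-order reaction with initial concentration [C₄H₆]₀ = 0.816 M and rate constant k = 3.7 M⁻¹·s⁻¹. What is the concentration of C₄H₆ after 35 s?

0.00765 M

Step 1: For a second-order reaction: 1/[C₄H₆] = 1/[C₄H₆]₀ + kt
Step 2: 1/[C₄H₆] = 1/0.816 + 3.7 × 35
Step 3: 1/[C₄H₆] = 1.225 + 129.5 = 130.7
Step 4: [C₄H₆] = 1/130.7 = 0.00765 M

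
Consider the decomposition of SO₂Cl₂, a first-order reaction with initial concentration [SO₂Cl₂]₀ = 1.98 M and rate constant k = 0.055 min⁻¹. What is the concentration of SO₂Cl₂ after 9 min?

1.207 M

Step 1: For a first-order reaction: [SO₂Cl₂] = [SO₂Cl₂]₀ × e^(-kt)
Step 2: [SO₂Cl₂] = 1.98 × e^(-0.055 × 9)
Step 3: [SO₂Cl₂] = 1.98 × e^(-0.495)
Step 4: [SO₂Cl₂] = 1.98 × 0.609571 = 1.207 M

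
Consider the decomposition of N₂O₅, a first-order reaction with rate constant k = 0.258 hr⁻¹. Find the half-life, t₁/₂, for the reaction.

2.687 hr

Step 1: For a first-order reaction, t₁/₂ = ln(2)/k
Step 2: t₁/₂ = ln(2)/0.258
Step 3: t₁/₂ = 0.6931/0.258 = 2.687 hr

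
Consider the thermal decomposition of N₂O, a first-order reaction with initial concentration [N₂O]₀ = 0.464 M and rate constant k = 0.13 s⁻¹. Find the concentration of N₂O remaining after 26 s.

0.0158 M

Step 1: For a first-order reaction: [N₂O] = [N₂O]₀ × e^(-kt)
Step 2: [N₂O] = 0.464 × e^(-0.13 × 26)
Step 3: [N₂O] = 0.464 × e^(-3.38)
Step 4: [N₂O] = 0.464 × 0.0340475 = 0.0158 M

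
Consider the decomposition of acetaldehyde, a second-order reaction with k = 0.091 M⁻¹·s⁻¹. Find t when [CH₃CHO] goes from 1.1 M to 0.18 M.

51.06 s

Step 1: For second-order: t = (1/[CH₃CHO] - 1/[CH₃CHO]₀)/k
Step 2: t = (1/0.18 - 1/1.1)/0.091
Step 3: t = (5.556 - 0.9091)/0.091
Step 4: t = 4.646/0.091 = 51.06 s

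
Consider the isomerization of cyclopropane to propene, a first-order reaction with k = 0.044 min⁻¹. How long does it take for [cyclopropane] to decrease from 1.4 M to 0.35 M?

31.51 min

Step 1: For first-order: t = ln([cyclopropane]₀/[cyclopropane])/k
Step 2: t = ln(1.4/0.35)/0.044
Step 3: t = ln(4)/0.044
Step 4: t = 1.386/0.044 = 31.51 min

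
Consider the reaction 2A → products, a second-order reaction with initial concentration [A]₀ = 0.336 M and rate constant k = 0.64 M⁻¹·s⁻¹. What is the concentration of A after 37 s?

0.03751 M

Step 1: For a second-order reaction: 1/[A] = 1/[A]₀ + kt
Step 2: 1/[A] = 1/0.336 + 0.64 × 37
Step 3: 1/[A] = 2.976 + 23.68 = 26.66
Step 4: [A] = 1/26.66 = 0.03751 M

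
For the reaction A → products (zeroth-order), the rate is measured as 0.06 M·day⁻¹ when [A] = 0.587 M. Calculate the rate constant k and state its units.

0.06 M·day⁻¹

Step 1: For a zeroth-order reaction, rate = k (independent of concentration).
Step 2: k = rate = 0.06 M·day⁻¹.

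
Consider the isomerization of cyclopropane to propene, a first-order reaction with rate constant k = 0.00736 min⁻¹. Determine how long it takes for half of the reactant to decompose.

94.18 min

Step 1: For a first-order reaction, t₁/₂ = ln(2)/k
Step 2: t₁/₂ = ln(2)/0.00736
Step 3: t₁/₂ = 0.6931/0.00736 = 94.18 min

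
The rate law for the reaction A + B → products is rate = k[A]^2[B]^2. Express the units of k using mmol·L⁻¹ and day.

(mmol·L⁻¹)⁻³·day⁻¹

Step 1: Overall order = 2 + 2 = 4.
Step 2: rate has units mmol·L⁻¹·day⁻¹; [A]^2[B]^2 has units (mmol·L⁻¹)^4.
Step 3: k = rate/([A]^2[B]^2), so units of k = (mmol·L⁻¹)^(1-4)·day⁻¹ = (mmol·L⁻¹)⁻³·day⁻¹.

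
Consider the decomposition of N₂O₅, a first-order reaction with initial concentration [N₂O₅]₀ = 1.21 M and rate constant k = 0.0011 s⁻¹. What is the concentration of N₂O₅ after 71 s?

1.119 M

Step 1: For a first-order reaction: [N₂O₅] = [N₂O₅]₀ × e^(-kt)
Step 2: [N₂O₅] = 1.21 × e^(-0.0011 × 71)
Step 3: [N₂O₅] = 1.21 × e^(-0.0781)
Step 4: [N₂O₅] = 1.21 × 0.924872 = 1.119 M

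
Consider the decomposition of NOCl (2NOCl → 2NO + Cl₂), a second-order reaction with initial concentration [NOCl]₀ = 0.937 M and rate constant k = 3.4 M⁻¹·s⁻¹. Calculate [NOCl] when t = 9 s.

0.03158 M

Step 1: For a second-order reaction: 1/[NOCl] = 1/[NOCl]₀ + kt
Step 2: 1/[NOCl] = 1/0.937 + 3.4 × 9
Step 3: 1/[NOCl] = 1.067 + 30.6 = 31.67
Step 4: [NOCl] = 1/31.67 = 0.03158 M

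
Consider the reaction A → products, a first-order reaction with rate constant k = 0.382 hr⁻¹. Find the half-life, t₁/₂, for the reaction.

1.815 hr

Step 1: For a first-order reaction, t₁/₂ = ln(2)/k
Step 2: t₁/₂ = ln(2)/0.382
Step 3: t₁/₂ = 0.6931/0.382 = 1.815 hr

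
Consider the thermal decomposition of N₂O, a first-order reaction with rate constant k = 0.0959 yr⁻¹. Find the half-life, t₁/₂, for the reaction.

7.228 yr

Step 1: For a first-order reaction, t₁/₂ = ln(2)/k
Step 2: t₁/₂ = ln(2)/0.0959
Step 3: t₁/₂ = 0.6931/0.0959 = 7.228 yr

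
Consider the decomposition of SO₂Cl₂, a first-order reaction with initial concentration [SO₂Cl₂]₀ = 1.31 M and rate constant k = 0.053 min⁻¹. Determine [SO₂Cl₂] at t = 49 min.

0.09759 M

Step 1: For a first-order reaction: [SO₂Cl₂] = [SO₂Cl₂]₀ × e^(-kt)
Step 2: [SO₂Cl₂] = 1.31 × e^(-0.053 × 49)
Step 3: [SO₂Cl₂] = 1.31 × e^(-2.597)
Step 4: [SO₂Cl₂] = 1.31 × 0.0744967 = 0.09759 M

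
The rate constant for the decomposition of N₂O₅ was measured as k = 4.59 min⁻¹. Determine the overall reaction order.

first order (1)

Step 1: The units of k for an nth-order reaction are (concentration)^(1-n)·(time)⁻¹.
Step 2: Here k has units min⁻¹, so the concentration exponent is 0.
Step 3: 1 - n = 0 ⇒ n = 1. The reaction is first order.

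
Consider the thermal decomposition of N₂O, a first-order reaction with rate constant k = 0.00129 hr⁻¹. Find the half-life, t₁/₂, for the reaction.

537.3 hr

Step 1: For a first-order reaction, t₁/₂ = ln(2)/k
Step 2: t₁/₂ = ln(2)/0.00129
Step 3: t₁/₂ = 0.6931/0.00129 = 537.3 hr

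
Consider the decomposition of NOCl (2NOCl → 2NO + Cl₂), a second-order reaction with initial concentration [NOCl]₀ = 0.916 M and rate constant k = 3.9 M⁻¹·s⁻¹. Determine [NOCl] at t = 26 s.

0.009757 M

Step 1: For a second-order reaction: 1/[NOCl] = 1/[NOCl]₀ + kt
Step 2: 1/[NOCl] = 1/0.916 + 3.9 × 26
Step 3: 1/[NOCl] = 1.092 + 101.4 = 102.5
Step 4: [NOCl] = 1/102.5 = 0.009757 M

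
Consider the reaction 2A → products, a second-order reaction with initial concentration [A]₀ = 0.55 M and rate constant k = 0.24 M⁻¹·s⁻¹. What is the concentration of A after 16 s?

0.1767 M

Step 1: For a second-order reaction: 1/[A] = 1/[A]₀ + kt
Step 2: 1/[A] = 1/0.55 + 0.24 × 16
Step 3: 1/[A] = 1.818 + 3.84 = 5.658
Step 4: [A] = 1/5.658 = 0.1767 M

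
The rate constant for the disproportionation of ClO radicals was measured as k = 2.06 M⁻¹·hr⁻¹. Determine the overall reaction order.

second order (2)

Step 1: The units of k for an nth-order reaction are (concentration)^(1-n)·(time)⁻¹.
Step 2: Here k has units M⁻¹·hr⁻¹, so the concentration exponent is -1.
Step 3: 1 - n = -1 ⇒ n = 2. The reaction is second order.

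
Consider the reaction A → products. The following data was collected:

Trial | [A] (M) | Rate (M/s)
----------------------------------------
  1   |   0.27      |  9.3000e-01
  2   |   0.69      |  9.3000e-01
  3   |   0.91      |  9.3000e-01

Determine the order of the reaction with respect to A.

zeroth order (0)

Step 1: Compare trials - when concentration changes, rate stays constant.
Step 2: rate₂/rate₁ = 9.3000e-01/9.3000e-01 = 1
Step 3: [A]₂/[A]₁ = 0.69/0.27 = 2.556
Step 4: Since rate ratio ≈ (conc ratio)^0, the reaction is zeroth order.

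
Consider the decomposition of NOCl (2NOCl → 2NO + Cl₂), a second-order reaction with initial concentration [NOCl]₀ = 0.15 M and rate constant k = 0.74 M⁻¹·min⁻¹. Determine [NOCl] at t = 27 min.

0.03753 M

Step 1: For a second-order reaction: 1/[NOCl] = 1/[NOCl]₀ + kt
Step 2: 1/[NOCl] = 1/0.15 + 0.74 × 27
Step 3: 1/[NOCl] = 6.667 + 19.98 = 26.65
Step 4: [NOCl] = 1/26.65 = 0.03753 M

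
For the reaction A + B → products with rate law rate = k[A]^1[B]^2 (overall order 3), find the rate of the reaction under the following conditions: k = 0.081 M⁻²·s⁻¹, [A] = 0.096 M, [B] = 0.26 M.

0.0005257 M/s

Step 1: The rate law is rate = k[A]^1[B]^2, overall order = 1+2 = 3
Step 2: Substitute values: rate = 0.081 × (0.096)^1 × (0.26)^2
Step 3: rate = 0.081 × 0.096 × 0.0676 = 0.000525658 M/s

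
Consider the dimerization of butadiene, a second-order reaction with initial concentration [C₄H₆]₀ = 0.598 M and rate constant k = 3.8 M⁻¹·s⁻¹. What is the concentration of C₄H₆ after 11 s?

0.023 M

Step 1: For a second-order reaction: 1/[C₄H₆] = 1/[C₄H₆]₀ + kt
Step 2: 1/[C₄H₆] = 1/0.598 + 3.8 × 11
Step 3: 1/[C₄H₆] = 1.672 + 41.8 = 43.47
Step 4: [C₄H₆] = 1/43.47 = 0.023 M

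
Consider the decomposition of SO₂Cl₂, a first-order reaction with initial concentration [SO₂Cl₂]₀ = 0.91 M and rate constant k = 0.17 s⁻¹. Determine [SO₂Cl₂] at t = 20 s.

0.03037 M

Step 1: For a first-order reaction: [SO₂Cl₂] = [SO₂Cl₂]₀ × e^(-kt)
Step 2: [SO₂Cl₂] = 0.91 × e^(-0.17 × 20)
Step 3: [SO₂Cl₂] = 0.91 × e^(-3.4)
Step 4: [SO₂Cl₂] = 0.91 × 0.0333733 = 0.03037 M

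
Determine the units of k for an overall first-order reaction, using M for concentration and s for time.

s⁻¹

Step 1: For overall order n, rate = k × (concentration)^n.
Step 2: Rate has units M·s⁻¹; concentration term has units M^1.
Step 3: k = rate / (concentration)^n, so units of k = M^(1-1)·s⁻¹ = s⁻¹.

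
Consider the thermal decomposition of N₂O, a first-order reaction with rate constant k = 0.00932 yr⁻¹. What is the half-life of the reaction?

74.37 yr

Step 1: For a first-order reaction, t₁/₂ = ln(2)/k
Step 2: t₁/₂ = ln(2)/0.00932
Step 3: t₁/₂ = 0.6931/0.00932 = 74.37 yr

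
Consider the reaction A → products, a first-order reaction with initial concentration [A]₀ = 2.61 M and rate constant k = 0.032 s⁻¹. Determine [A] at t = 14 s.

1.668 M

Step 1: For a first-order reaction: [A] = [A]₀ × e^(-kt)
Step 2: [A] = 2.61 × e^(-0.032 × 14)
Step 3: [A] = 2.61 × e^(-0.448)
Step 4: [A] = 2.61 × 0.638905 = 1.668 M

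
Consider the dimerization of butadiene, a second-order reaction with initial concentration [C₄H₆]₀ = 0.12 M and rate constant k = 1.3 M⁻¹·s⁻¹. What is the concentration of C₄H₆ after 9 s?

0.04992 M

Step 1: For a second-order reaction: 1/[C₄H₆] = 1/[C₄H₆]₀ + kt
Step 2: 1/[C₄H₆] = 1/0.12 + 1.3 × 9
Step 3: 1/[C₄H₆] = 8.333 + 11.7 = 20.03
Step 4: [C₄H₆] = 1/20.03 = 0.04992 M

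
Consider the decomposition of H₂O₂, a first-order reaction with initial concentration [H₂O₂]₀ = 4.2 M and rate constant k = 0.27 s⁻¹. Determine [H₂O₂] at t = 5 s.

1.089 M

Step 1: For a first-order reaction: [H₂O₂] = [H₂O₂]₀ × e^(-kt)
Step 2: [H₂O₂] = 4.2 × e^(-0.27 × 5)
Step 3: [H₂O₂] = 4.2 × e^(-1.35)
Step 4: [H₂O₂] = 4.2 × 0.25924 = 1.089 M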